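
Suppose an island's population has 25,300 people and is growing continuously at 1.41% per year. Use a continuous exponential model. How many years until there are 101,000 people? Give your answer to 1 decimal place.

t ≈ 98.2 years

101000 = 25300 · e^(0.0141·t)
t = ln(101000/25300) / 0.0141 = ln(3.99209) / 0.0141 = 1.38432 / 0.0141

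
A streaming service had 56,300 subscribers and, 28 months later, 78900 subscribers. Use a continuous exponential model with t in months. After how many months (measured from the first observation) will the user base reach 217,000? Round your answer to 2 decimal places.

r = ln(78900/56300) / 28 ≈ 0.012053 per month
t = ln(217000/56300) / r = 1.3492 / 0.012053 ≈ 111.938

t ≈ 111.94 months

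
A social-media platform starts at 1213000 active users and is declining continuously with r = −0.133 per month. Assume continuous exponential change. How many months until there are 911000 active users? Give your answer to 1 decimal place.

911000 = 1213000 · e^(-0.133·t)
t = ln(911000/1213000) / -0.133 = ln(0.75103) / -0.133 = -0.28631 / -0.133

t ≈ 2.2 months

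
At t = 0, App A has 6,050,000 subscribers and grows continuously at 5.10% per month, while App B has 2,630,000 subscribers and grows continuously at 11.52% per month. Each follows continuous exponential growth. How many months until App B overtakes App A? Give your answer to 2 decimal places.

6050000·e^(0.051t) = 2630000·e^(0.1152t)
6050000/2630000 = e^((0.1152 − 0.051)t) → ln(2.30038) = 0.0642·t
t = 0.83307 / 0.0642

t ≈ 12.98 months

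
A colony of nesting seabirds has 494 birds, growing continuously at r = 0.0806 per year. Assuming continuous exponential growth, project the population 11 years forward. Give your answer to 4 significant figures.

P(11) = 494 · e^(0.0806·11) = 494 · e^(0.8866)
= 494 · 2.42686 ≈ 1198.87

≈ 1,199 birds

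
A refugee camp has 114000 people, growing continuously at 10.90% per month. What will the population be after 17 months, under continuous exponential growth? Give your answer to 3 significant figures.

≈ 727,000 people

P(17) = 114000 · e^(0.109·17) = 114000 · e^(1.853)
= 114000 · 6.37893 ≈ 727197.75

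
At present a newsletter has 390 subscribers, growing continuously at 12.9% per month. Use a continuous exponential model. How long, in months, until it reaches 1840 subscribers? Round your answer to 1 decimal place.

t ≈ 12.0 months

1840 = 390 · e^(0.129·t)
t = ln(1840/390) / 0.129 = ln(4.71795) / 0.129 = 1.55137 / 0.129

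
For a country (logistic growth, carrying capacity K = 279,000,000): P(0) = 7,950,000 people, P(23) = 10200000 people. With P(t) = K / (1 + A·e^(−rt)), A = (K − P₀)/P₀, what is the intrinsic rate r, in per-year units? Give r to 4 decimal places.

A = (279000000 − 7950000)/7950000 = 34.09434
10200000 = 279000000/(1 + 34.09434·e^(−r·23)) → e^(−23r) = (27.35294 − 1)/34.09434 = 0.772942
r = −ln(0.772942)/23 = 0.25755/23

r ≈ 0.0112 per year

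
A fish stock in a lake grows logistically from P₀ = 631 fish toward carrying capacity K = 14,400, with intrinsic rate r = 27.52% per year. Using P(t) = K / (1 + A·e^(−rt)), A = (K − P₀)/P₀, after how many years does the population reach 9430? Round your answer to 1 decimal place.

A = (14400 − 631)/631 = 21.82092
9430 = 14400/(1 + 21.82092·e^(−0.2752t)) → 1 + 21.82092·e^(−0.2752t) = 1.52704
e^(−0.2752t) = 0.024153 → t = ln(41.40267)/0.2752 = 3.72335/0.2752

t ≈ 13.5 years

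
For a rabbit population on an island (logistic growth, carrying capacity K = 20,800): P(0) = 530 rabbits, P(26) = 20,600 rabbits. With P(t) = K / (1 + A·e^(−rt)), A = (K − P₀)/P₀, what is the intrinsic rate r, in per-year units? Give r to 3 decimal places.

r ≈ 0.318 per year

A = (20800 − 530)/530 = 38.24528
20600 = 20800/(1 + 38.24528·e^(−r·26)) → e^(−26r) = (1.00971 − 1)/38.24528 = 0.000254
r = −ln(0.000254)/26 = 8.27875/26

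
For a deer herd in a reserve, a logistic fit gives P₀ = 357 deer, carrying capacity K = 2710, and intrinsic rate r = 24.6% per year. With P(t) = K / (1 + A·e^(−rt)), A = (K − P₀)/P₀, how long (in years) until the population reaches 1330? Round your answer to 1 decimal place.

A = (2710 − 357)/357 = 6.59104
1330 = 2710/(1 + 6.59104·e^(−0.246t)) → 1 + 6.59104·e^(−0.246t) = 2.03759
e^(−0.246t) = 0.157425 → t = ln(6.35223)/0.246 = 1.84881/0.246

t ≈ 7.5 years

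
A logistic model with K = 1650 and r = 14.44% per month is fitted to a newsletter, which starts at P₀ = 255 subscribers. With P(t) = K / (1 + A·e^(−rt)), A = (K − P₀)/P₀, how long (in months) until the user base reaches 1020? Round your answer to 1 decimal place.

t ≈ 15.1 months

A = (1650 − 255)/255 = 5.47059
1020 = 1650/(1 + 5.47059·e^(−0.1444t)) → 1 + 5.47059·e^(−0.1444t) = 1.61765
e^(−0.1444t) = 0.112903 → t = ln(8.85714)/0.1444 = 2.18122/0.1444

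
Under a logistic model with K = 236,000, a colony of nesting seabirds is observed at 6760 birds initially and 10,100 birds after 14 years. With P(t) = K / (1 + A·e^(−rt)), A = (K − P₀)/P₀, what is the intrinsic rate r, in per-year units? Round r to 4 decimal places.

A = (236000 − 6760)/6760 = 33.91124
10100 = 236000/(1 + 33.91124·e^(−r·14)) → e^(−14r) = (23.36634 − 1)/33.91124 = 0.659555
r = −ln(0.659555)/14 = 0.41619/14

r ≈ 0.0297 per year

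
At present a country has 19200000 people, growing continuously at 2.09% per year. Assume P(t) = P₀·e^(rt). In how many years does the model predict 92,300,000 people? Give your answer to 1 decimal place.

t ≈ 75.1 years

92300000 = 19200000 · e^(0.0209·t)
t = ln(92300000/19200000) / 0.0209 = ln(4.80729) / 0.0209 = 1.57013 / 0.0209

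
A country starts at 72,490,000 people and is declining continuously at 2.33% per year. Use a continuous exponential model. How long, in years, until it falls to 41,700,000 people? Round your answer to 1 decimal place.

41700000 = 72490000 · e^(-0.0233·t)
t = ln(41700000/72490000) / -0.0233 = ln(0.57525) / -0.0233 = -0.55295 / -0.0233

t ≈ 23.7 years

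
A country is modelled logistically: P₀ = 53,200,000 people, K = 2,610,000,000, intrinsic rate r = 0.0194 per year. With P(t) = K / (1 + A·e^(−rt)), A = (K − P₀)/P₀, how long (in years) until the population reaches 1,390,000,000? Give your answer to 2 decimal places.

t ≈ 206.34 years

A = (2610000000 − 53200000)/53200000 = 48.06015
1390000000 = 2610000000/(1 + 48.06015·e^(−0.0194t)) → 1 + 48.06015·e^(−0.0194t) = 1.8777
e^(−0.0194t) = 0.018262 → t = ln(54.75706)/0.0194 = 4.00291/0.0194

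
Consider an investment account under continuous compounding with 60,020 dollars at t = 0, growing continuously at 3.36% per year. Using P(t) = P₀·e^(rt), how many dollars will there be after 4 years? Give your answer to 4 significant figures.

≈ 68,650 dollars

P(4) = 60020 · e^(0.0336·4) = 60020 · e^(0.1344)
= 60020 · 1.14385 ≈ 68653.89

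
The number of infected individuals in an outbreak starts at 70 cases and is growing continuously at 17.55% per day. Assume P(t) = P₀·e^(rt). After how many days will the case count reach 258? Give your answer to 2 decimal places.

t ≈ 7.43 days

258 = 70 · e^(0.1755·t)
t = ln(258/70) / 0.1755 = ln(3.68571) / 0.1755 = 1.30446 / 0.1755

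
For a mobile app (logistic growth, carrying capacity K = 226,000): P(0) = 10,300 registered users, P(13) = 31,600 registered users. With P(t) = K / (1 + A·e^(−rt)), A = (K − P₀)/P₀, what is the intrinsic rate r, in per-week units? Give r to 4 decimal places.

A = (226000 − 10300)/10300 = 20.94175
31600 = 226000/(1 + 20.94175·e^(−r·13)) → e^(−13r) = (7.1519 − 1)/20.94175 = 0.293762
r = −ln(0.293762)/13 = 1.22498/13

r ≈ 0.0942 per week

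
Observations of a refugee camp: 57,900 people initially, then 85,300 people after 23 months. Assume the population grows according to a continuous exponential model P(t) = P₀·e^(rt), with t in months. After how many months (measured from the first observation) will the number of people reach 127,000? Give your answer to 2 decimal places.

r = ln(85300/57900) / 23 ≈ 0.016846 per month
t = ln(127000/57900) / r = 0.78547 / 0.016846 ≈ 46.627

t ≈ 46.63 months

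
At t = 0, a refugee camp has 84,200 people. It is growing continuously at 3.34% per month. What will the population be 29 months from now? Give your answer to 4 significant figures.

P(29) = 84200 · e^(0.0334·29) = 84200 · e^(0.9686)
= 84200 · 2.63425 ≈ 221804.18

≈ 221,800 people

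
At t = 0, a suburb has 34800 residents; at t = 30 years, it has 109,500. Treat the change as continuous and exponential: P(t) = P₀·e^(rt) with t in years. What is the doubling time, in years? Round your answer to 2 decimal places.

r = ln(109500/34800) / 30 = ln(3.14655) / 30 ≈ 0.03821 per year
doubling time = ln 2 / |r| = 0.69315 / 0.03821

doubling time ≈ 18.14 years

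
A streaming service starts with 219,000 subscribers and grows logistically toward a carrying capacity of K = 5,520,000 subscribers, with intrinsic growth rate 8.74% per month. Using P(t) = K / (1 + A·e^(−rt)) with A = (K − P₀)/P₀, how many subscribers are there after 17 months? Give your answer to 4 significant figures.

≈ 852,100 subscribers

A = (5520000 − 219000)/219000 = 24.20548
P(17) = 5520000 / (1 + 24.20548·e^(−0.0874·17)) = 5520000 / (1 + 24.20548·0.226321)
= 5520000 / 6.47821 ≈ 852086.78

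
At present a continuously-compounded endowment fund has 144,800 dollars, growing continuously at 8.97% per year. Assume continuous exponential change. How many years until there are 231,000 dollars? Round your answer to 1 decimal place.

t ≈ 5.2 years

231000 = 144800 · e^(0.0897·t)
t = ln(231000/144800) / 0.0897 = ln(1.5953) / 0.0897 = 0.46706 / 0.0897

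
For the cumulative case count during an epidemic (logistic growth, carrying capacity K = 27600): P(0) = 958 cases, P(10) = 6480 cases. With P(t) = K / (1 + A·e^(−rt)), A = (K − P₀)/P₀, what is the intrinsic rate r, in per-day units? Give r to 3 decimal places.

A = (27600 − 958)/958 = 27.81002
6480 = 27600/(1 + 27.81002·e^(−r·10)) → e^(−10r) = (4.25926 − 1)/27.81002 = 0.117197
r = −ln(0.117197)/10 = 2.1439/10

r ≈ 0.214 per day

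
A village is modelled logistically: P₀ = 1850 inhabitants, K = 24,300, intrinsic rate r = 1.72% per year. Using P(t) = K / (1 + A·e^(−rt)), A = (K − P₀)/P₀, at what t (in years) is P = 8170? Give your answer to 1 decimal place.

A = (24300 − 1850)/1850 = 12.13514
8170 = 24300/(1 + 12.13514·e^(−0.0172t)) → 1 + 12.13514·e^(−0.0172t) = 2.9743
e^(−0.0172t) = 0.162693 → t = ln(6.14656)/0.0172 = 1.81589/0.0172

t ≈ 105.6 years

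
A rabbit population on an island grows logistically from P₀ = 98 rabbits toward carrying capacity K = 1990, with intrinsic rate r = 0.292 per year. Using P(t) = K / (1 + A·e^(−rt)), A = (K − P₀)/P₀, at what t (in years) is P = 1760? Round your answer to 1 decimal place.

A = (1990 − 98)/98 = 19.30612
1760 = 1990/(1 + 19.30612·e^(−0.292t)) → 1 + 19.30612·e^(−0.292t) = 1.13068
e^(−0.292t) = 0.006769 → t = ln(147.73381)/0.292 = 4.99541/0.292

t ≈ 17.1 years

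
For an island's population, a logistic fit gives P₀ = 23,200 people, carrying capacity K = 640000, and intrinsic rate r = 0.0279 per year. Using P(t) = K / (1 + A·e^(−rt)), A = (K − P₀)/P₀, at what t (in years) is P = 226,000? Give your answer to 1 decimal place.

t ≈ 95.9 years

A = (640000 − 23200)/23200 = 26.58621
226000 = 640000/(1 + 26.58621·e^(−0.0279t)) → 1 + 26.58621·e^(−0.0279t) = 2.83186
e^(−0.0279t) = 0.068903 → t = ln(14.51324)/0.0279 = 2.67506/0.0279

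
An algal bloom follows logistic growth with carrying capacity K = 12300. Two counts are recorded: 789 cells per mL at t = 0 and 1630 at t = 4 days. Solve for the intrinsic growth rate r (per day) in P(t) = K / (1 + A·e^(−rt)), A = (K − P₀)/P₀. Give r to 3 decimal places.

A = (12300 − 789)/789 = 14.58935
1630 = 12300/(1 + 14.58935·e^(−r·4)) → e^(−4r) = (7.54601 − 1)/14.58935 = 0.448684
r = −ln(0.448684)/4 = 0.80144/4

r ≈ 0.200 per day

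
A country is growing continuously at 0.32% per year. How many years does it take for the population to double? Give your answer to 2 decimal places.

doubling time = ln(2) / |r| = 0.69315 / 0.0032

doubling time ≈ 216.61 years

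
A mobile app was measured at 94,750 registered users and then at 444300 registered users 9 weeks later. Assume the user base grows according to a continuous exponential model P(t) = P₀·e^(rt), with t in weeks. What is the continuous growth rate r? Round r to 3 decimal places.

444300 = 94750 · e^(r·9)
e^(9r) = 444300/94750 = 4.68918
r = ln(4.68918) / 9 = 1.54526 / 9

r ≈ 0.172 per week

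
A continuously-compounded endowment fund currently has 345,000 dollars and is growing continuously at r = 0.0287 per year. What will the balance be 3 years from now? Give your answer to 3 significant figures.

≈ 376,000 dollars

P(3) = 345000 · e^(0.0287·3) = 345000 · e^(0.0861)
= 345000 · 1.08992 ≈ 376020.78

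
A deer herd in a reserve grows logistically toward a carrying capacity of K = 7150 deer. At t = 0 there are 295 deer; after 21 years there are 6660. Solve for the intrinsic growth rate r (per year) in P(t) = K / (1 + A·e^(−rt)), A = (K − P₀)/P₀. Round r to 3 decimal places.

r ≈ 0.274 per year

A = (7150 − 295)/295 = 23.23729
6660 = 7150/(1 + 23.23729·e^(−r·21)) → e^(−21r) = (1.07357 − 1)/23.23729 = 0.003166
r = −ln(0.003166)/21 = 5.75523/21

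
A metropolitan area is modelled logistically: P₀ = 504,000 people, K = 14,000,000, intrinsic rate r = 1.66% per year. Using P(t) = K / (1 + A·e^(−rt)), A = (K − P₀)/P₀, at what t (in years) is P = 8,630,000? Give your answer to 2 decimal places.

t ≈ 226.63 years

A = (14000000 − 504000)/504000 = 26.77778
8630000 = 14000000/(1 + 26.77778·e^(−0.0166t)) → 1 + 26.77778·e^(−0.0166t) = 1.62225
e^(−0.0166t) = 0.023237 → t = ln(43.03393)/0.0166 = 3.76199/0.0166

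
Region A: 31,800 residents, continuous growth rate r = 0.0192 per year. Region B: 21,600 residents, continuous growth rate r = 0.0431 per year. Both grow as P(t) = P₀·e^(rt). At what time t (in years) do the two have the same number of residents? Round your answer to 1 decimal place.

t ≈ 16.2 years

31800·e^(0.0192t) = 21600·e^(0.0431t)
31800/21600 = e^((0.0431 − 0.0192)t) → ln(1.47222) = 0.0239·t
t = 0.38677 / 0.0239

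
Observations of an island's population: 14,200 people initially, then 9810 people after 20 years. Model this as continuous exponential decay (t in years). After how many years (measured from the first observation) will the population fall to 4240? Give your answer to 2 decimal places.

r = ln(9810/14200) / 20 ≈ -0.018492 per year
t = ln(4240/14200) / r = -1.20868 / -0.018492 ≈ 65.362

t ≈ 65.36 years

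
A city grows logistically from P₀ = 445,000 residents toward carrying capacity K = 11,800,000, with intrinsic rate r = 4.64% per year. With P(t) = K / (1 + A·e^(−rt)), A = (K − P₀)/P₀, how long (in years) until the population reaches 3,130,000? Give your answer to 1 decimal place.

A = (11800000 − 445000)/445000 = 25.51685
3130000 = 11800000/(1 + 25.51685·e^(−0.0464t)) → 1 + 25.51685·e^(−0.0464t) = 3.76997
e^(−0.0464t) = 0.108554 → t = ln(9.21197)/0.0464 = 2.2205/0.0464

t ≈ 47.9 years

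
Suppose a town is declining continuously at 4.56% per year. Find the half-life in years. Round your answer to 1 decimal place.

half-life = ln(2) / |r| = 0.69315 / 0.0456

half-life ≈ 15.2 years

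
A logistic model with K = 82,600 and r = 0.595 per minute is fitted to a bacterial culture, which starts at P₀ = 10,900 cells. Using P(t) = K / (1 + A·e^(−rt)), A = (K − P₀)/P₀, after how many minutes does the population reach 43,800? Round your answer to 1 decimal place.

t ≈ 3.4 minutes

A = (82600 − 10900)/10900 = 6.57798
43800 = 82600/(1 + 6.57798·e^(−0.595t)) → 1 + 6.57798·e^(−0.595t) = 1.88584
e^(−0.595t) = 0.134668 → t = ln(7.42566)/0.595 = 2.00494/0.595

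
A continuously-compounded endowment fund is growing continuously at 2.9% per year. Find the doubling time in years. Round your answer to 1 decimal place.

doubling time ≈ 23.9 years

doubling time = ln(2) / |r| = 0.69315 / 0.029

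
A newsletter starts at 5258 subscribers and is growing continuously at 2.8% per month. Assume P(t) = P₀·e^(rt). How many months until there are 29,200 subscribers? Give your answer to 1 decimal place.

t ≈ 61.2 months

29200 = 5258 · e^(0.028·t)
t = ln(29200/5258) / 0.028 = ln(5.55344) / 0.028 = 1.71442 / 0.028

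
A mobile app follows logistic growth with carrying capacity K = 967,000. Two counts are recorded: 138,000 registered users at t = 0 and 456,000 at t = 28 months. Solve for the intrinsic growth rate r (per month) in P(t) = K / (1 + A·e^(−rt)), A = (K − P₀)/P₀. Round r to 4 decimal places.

r ≈ 0.0600 per month

A = (967000 − 138000)/138000 = 6.00725
456000 = 967000/(1 + 6.00725·e^(−r·28)) → e^(−28r) = (2.12061 − 1)/6.00725 = 0.186544
r = −ln(0.186544)/28 = 1.67909/28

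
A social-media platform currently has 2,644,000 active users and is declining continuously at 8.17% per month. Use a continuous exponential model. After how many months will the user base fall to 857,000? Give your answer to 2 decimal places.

t ≈ 13.79 months

857000 = 2644000 · e^(-0.0817·t)
t = ln(857000/2644000) / -0.0817 = ln(0.32413) / -0.0817 = -1.12661 / -0.0817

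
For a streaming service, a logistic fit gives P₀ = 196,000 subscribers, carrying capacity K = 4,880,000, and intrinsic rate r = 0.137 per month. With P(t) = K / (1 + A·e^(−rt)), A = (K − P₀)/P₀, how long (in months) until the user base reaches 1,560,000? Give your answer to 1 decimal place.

t ≈ 17.7 months

A = (4880000 − 196000)/196000 = 23.89796
1560000 = 4880000/(1 + 23.89796·e^(−0.137t)) → 1 + 23.89796·e^(−0.137t) = 3.12821
e^(−0.137t) = 0.089054 → t = ln(11.22916)/0.137 = 2.41851/0.137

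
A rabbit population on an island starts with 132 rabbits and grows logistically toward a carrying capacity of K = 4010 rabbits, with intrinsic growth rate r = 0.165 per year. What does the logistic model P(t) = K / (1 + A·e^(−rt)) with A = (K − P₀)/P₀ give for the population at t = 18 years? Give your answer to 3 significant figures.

A = (4010 − 132)/132 = 29.37879
P(18) = 4010 / (1 + 29.37879·e^(−0.165·18)) = 4010 / (1 + 29.37879·0.051303)
= 4010 / 2.50723 ≈ 1599.38

≈ 1,600 rabbits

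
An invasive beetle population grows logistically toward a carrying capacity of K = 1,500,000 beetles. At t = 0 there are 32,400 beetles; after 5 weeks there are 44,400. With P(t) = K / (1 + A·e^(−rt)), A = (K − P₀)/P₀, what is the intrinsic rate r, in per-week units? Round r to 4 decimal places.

A = (1500000 − 32400)/32400 = 45.2963
44400 = 1500000/(1 + 45.2963·e^(−r·5)) → e^(−5r) = (33.78378 − 1)/45.2963 = 0.723763
r = −ln(0.723763)/5 = 0.32329/5

r ≈ 0.0647 per week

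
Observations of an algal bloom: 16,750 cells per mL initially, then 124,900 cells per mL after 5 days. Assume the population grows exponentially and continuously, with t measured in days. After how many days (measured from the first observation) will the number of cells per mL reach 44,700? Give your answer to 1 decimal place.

r = ln(124900/16750) / 5 ≈ 0.401823 per day
t = ln(44700/16750) / r = 0.98158 / 0.401823 ≈ 2.443

t ≈ 2.4 days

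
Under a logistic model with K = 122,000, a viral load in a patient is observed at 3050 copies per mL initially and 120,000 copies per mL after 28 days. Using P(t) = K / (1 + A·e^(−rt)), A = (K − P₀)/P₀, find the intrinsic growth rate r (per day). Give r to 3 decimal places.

r ≈ 0.277 per day

A = (122000 − 3050)/3050 = 39
120000 = 122000/(1 + 39·e^(−r·28)) → e^(−28r) = (1.01667 − 1)/39 = 0.000427
r = −ln(0.000427)/28 = 7.75791/28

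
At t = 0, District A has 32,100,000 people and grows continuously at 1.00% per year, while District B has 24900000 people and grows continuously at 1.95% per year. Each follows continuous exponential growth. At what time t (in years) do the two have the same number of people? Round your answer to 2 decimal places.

32100000·e^(0.01t) = 24900000·e^(0.0195t)
32100000/24900000 = e^((0.0195 − 0.01)t) → ln(1.28916) = 0.0095·t
t = 0.25399 / 0.0095

t ≈ 26.74 years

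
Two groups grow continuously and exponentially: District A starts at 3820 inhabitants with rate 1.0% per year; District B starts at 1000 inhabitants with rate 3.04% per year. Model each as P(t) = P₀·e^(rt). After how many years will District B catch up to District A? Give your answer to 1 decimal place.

3820·e^(0.01t) = 1000·e^(0.0304t)
3820/1000 = e^((0.0304 − 0.01)t) → ln(3.82) = 0.0204·t
t = 1.34025 / 0.0204

t ≈ 65.7 years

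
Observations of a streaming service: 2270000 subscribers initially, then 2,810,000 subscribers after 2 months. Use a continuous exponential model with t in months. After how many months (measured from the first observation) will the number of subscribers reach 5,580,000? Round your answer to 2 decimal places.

t ≈ 8.43 months

r = ln(2810000/2270000) / 2 ≈ 0.106702 per month
t = ln(5580000/2270000) / r = 0.89941 / 0.106702 ≈ 8.429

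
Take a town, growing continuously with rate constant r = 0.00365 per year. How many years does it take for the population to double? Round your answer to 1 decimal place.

doubling time = ln(2) / |r| = 0.69315 / 0.00365

doubling time ≈ 189.9 years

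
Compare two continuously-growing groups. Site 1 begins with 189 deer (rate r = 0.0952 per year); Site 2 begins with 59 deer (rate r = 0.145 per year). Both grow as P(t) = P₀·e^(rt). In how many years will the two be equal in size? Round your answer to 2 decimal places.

t ≈ 23.38 years

189·e^(0.0952t) = 59·e^(0.145t)
189/59 = e^((0.145 − 0.0952)t) → ln(3.20339) = 0.0498·t
t = 1.16421 / 0.0498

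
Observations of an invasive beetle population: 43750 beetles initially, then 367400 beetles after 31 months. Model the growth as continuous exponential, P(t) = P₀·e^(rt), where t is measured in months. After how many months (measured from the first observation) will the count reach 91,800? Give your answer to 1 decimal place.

t ≈ 10.8 months

r = ln(367400/43750) / 31 ≈ 0.068644 per month
t = ln(91800/43750) / r = 0.74112 / 0.068644 ≈ 10.797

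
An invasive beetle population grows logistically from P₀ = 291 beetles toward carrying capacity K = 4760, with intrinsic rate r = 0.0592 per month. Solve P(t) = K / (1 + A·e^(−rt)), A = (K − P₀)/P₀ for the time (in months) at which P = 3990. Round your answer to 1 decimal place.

A = (4760 − 291)/291 = 15.35739
3990 = 4760/(1 + 15.35739·e^(−0.0592t)) → 1 + 15.35739·e^(−0.0592t) = 1.19298
e^(−0.0592t) = 0.012566 → t = ln(79.57919)/0.0592 = 4.37675/0.0592

t ≈ 73.9 months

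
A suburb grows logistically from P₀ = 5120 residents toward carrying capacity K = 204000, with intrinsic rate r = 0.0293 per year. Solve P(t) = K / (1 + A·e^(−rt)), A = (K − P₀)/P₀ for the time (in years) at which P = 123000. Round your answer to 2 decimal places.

t ≈ 139.16 years

A = (204000 − 5120)/5120 = 38.84375
123000 = 204000/(1 + 38.84375·e^(−0.0293t)) → 1 + 38.84375·e^(−0.0293t) = 1.65854
e^(−0.0293t) = 0.016953 → t = ln(58.98495)/0.0293 = 4.07728/0.0293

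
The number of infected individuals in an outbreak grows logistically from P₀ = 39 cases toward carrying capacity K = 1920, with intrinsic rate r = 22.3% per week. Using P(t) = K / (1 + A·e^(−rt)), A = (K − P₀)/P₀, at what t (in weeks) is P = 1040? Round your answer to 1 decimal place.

A = (1920 − 39)/39 = 48.23077
1040 = 1920/(1 + 48.23077·e^(−0.223t)) → 1 + 48.23077·e^(−0.223t) = 1.84615
e^(−0.223t) = 0.017544 → t = ln(57)/0.223 = 4.04305/0.223

t ≈ 18.1 weeks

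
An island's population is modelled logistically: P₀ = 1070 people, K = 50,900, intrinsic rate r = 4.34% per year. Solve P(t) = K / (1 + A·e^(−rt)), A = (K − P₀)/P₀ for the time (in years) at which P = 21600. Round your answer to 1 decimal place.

t ≈ 81.5 years

A = (50900 − 1070)/1070 = 46.57009
21600 = 50900/(1 + 46.57009·e^(−0.0434t)) → 1 + 46.57009·e^(−0.0434t) = 2.35648
e^(−0.0434t) = 0.029128 → t = ln(34.33154)/0.0434 = 3.53606/0.0434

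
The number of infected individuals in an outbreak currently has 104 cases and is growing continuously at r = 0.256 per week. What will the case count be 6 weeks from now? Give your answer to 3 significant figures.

≈ 483 cases

P(6) = 104 · e^(0.256·6) = 104 · e^(1.536)
= 104 · 4.64597 ≈ 483.18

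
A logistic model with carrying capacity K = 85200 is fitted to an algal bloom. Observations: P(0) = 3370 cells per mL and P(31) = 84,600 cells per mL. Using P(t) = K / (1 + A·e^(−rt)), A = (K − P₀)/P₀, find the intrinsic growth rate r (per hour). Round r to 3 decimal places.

A = (85200 − 3370)/3370 = 24.2819
84600 = 85200/(1 + 24.2819·e^(−r·31)) → e^(−31r) = (1.00709 − 1)/24.2819 = 0.000292
r = −ln(0.000292)/31 = 8.13849/31

r ≈ 0.263 per hour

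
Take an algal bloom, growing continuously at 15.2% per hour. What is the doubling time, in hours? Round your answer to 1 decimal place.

doubling time ≈ 4.6 hours

doubling time = ln(2) / |r| = 0.69315 / 0.152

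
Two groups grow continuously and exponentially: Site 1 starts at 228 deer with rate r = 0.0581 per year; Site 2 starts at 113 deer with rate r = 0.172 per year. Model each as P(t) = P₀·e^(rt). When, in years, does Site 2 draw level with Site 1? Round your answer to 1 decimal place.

228·e^(0.0581t) = 113·e^(0.172t)
228/113 = e^((0.172 − 0.0581)t) → ln(2.0177) = 0.1139·t
t = 0.70196 / 0.1139

t ≈ 6.2 years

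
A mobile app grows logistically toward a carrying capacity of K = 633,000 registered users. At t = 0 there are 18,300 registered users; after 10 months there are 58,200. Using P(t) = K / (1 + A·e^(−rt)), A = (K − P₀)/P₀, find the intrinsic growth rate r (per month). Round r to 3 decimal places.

A = (633000 − 18300)/18300 = 33.59016
58200 = 633000/(1 + 33.59016·e^(−r·10)) → e^(−10r) = (10.87629 − 1)/33.59016 = 0.294023
r = −ln(0.294023)/10 = 1.2241/10

r ≈ 0.122 per month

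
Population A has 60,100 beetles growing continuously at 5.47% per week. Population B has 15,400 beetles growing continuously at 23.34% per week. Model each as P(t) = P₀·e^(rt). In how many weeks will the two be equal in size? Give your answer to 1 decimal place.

t ≈ 7.6 weeks

60100·e^(0.0547t) = 15400·e^(0.2334t)
60100/15400 = e^((0.2334 − 0.0547)t) → ln(3.9026) = 0.1787·t
t = 1.36164 / 0.1787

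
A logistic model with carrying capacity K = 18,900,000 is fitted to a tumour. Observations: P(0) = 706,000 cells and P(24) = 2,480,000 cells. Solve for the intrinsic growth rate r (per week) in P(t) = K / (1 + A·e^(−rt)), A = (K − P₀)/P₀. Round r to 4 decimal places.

r ≈ 0.0566 per week

A = (18900000 − 706000)/706000 = 25.77054
2480000 = 18900000/(1 + 25.77054·e^(−r·24)) → e^(−24r) = (7.62097 − 1)/25.77054 = 0.25692
r = −ln(0.25692)/24 = 1.35899/24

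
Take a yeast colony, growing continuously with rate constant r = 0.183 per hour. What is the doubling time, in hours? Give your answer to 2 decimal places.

doubling time ≈ 3.79 hours

doubling time = ln(2) / |r| = 0.69315 / 0.183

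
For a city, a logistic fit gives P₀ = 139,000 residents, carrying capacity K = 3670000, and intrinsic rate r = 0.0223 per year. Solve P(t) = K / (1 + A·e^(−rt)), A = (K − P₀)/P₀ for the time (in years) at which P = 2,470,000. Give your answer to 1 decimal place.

t ≈ 177.4 years

A = (3670000 − 139000)/139000 = 25.40288
2470000 = 3670000/(1 + 25.40288·e^(−0.0223t)) → 1 + 25.40288·e^(−0.0223t) = 1.48583
e^(−0.0223t) = 0.019125 → t = ln(52.28759)/0.0223 = 3.95676/0.0223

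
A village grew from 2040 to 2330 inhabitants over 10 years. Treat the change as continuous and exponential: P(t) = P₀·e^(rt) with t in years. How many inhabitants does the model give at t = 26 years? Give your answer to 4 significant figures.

r = ln(2330/2040) / 10 ≈ 0.013292 per year
P(26) = 2040 · e^(0.013292·26) = 2040 · 1.41282 ≈ 2882.15

≈ 2,882 inhabitants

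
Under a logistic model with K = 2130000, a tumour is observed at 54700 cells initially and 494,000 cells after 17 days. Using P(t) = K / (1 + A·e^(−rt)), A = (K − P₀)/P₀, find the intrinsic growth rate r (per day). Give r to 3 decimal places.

A = (2130000 − 54700)/54700 = 37.93967
494000 = 2130000/(1 + 37.93967·e^(−r·17)) → e^(−17r) = (4.31174 − 1)/37.93967 = 0.08729
r = −ln(0.08729)/17 = 2.43852/17

r ≈ 0.143 per day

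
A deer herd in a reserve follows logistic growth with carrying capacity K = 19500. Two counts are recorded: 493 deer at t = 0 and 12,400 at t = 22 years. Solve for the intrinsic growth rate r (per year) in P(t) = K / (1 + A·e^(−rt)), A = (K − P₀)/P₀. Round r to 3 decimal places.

A = (19500 − 493)/493 = 38.55375
12400 = 19500/(1 + 38.55375·e^(−r·22)) → e^(−22r) = (1.57258 − 1)/38.55375 = 0.014851
r = −ln(0.014851)/22 = 4.20966/22

r ≈ 0.191 per year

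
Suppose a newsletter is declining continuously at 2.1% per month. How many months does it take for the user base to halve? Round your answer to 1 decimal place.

half-life = ln(2) / |r| = 0.69315 / 0.021

half-life ≈ 33.0 months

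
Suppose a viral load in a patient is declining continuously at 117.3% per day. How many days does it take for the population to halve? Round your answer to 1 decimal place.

half-life = ln(2) / |r| = 0.69315 / 1.173

half-life ≈ 0.6 days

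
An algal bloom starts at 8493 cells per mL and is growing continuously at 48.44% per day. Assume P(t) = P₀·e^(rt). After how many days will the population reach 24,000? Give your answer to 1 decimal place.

t ≈ 2.1 days

24000 = 8493 · e^(0.4844·t)
t = ln(24000/8493) / 0.4844 = ln(2.82586) / 0.4844 = 1.03881 / 0.4844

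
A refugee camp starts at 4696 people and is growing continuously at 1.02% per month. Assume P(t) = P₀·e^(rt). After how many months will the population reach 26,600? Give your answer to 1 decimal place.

26600 = 4696 · e^(0.0102·t)
t = ln(26600/4696) / 0.0102 = ln(5.6644) / 0.0102 = 1.7342 / 0.0102

t ≈ 170.0 months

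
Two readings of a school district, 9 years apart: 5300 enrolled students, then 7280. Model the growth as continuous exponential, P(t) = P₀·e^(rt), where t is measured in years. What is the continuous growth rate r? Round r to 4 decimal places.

r ≈ 0.0353 per year

7280 = 5300 · e^(r·9)
e^(9r) = 7280/5300 = 1.37358
r = ln(1.37358) / 9 = 0.31742 / 9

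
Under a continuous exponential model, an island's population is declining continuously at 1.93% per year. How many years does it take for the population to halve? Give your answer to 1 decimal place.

half-life ≈ 35.9 years

half-life = ln(2) / |r| = 0.69315 / 0.0193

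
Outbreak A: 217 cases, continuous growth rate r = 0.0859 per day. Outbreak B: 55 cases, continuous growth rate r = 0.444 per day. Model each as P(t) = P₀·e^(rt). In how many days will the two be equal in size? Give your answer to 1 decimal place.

t ≈ 3.8 days

217·e^(0.0859t) = 55·e^(0.444t)
217/55 = e^((0.444 − 0.0859)t) → ln(3.94545) = 0.3581·t
t = 1.37256 / 0.3581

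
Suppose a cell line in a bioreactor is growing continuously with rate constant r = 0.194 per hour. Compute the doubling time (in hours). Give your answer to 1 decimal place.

doubling time = ln(2) / |r| = 0.69315 / 0.194

doubling time ≈ 3.6 hours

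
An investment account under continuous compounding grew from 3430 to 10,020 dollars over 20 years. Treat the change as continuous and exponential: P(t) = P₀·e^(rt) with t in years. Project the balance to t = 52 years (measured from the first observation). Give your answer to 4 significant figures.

≈ 55,690 dollars

r = ln(10020/3430) / 20 ≈ 0.053601 per year
P(52) = 3430 · e^(0.053601·52) = 3430 · 16.23646 ≈ 55691.06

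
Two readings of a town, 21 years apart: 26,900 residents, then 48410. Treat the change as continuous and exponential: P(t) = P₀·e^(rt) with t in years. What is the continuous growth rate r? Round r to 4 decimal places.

48410 = 26900 · e^(r·21)
e^(21r) = 48410/26900 = 1.79963
r = ln(1.79963) / 21 = 0.58758 / 21

r ≈ 0.0280 per year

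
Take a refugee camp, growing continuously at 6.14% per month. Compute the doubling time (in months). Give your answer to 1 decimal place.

doubling time = ln(2) / |r| = 0.69315 / 0.0614

doubling time ≈ 11.3 months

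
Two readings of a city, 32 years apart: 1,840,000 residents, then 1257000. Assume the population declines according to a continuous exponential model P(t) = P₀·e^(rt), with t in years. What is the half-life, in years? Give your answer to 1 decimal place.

r = ln(1257000/1840000) / 32 = ln(0.68315) / 32 ≈ -0.011907 per year
half-life = ln 2 / |r| = 0.69315 / 0.011907

half-life ≈ 58.2 years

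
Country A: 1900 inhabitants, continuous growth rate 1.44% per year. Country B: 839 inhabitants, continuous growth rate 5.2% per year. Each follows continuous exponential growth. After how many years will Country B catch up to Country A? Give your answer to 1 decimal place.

t ≈ 21.7 years

1900·e^(0.0144t) = 839·e^(0.052t)
1900/839 = e^((0.052 − 0.0144)t) → ln(2.2646) = 0.0376·t
t = 0.8174 / 0.0376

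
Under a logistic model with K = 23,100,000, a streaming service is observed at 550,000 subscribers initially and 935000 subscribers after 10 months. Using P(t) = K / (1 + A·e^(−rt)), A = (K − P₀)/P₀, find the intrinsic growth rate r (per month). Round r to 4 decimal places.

r ≈ 0.0548 per month

A = (23100000 − 550000)/550000 = 41
935000 = 23100000/(1 + 41·e^(−r·10)) → e^(−10r) = (24.70588 − 1)/41 = 0.578192
r = −ln(0.578192)/10 = 0.54785/10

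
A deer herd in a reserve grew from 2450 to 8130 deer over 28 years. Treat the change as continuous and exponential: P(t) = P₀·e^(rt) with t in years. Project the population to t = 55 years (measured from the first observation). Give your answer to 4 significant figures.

r = ln(8130/2450) / 28 ≈ 0.042838 per year
P(55) = 2450 · e^(0.042838·55) = 2450 · 10.54981 ≈ 25847.02

≈ 25,850 deer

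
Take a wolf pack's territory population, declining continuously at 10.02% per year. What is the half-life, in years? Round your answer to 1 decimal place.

half-life = ln(2) / |r| = 0.69315 / 0.1002

half-life ≈ 6.9 years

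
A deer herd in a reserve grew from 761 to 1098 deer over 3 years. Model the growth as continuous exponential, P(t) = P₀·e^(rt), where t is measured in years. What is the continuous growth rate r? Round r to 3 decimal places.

1098 = 761 · e^(r·3)
e^(3r) = 1098/761 = 1.44284
r = ln(1.44284) / 3 = 0.36661 / 3

r ≈ 0.122 per year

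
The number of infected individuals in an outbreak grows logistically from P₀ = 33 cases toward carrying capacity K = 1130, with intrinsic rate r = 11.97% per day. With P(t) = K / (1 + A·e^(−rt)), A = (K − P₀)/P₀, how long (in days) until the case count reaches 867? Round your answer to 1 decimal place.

A = (1130 − 33)/33 = 33.24242
867 = 1130/(1 + 33.24242·e^(−0.1197t)) → 1 + 33.24242·e^(−0.1197t) = 1.30334
e^(−0.1197t) = 0.009125 → t = ln(109.58624)/0.1197 = 4.69671/0.1197

t ≈ 39.2 days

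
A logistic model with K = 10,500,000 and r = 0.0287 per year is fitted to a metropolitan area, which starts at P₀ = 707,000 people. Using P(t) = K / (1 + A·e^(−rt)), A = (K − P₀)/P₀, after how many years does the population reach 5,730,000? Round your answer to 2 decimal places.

A = (10500000 − 707000)/707000 = 13.85149
5730000 = 10500000/(1 + 13.85149·e^(−0.0287t)) → 1 + 13.85149·e^(−0.0287t) = 1.83246
e^(−0.0287t) = 0.060099 → t = ln(16.63921)/0.0287 = 2.81176/0.0287

t ≈ 97.97 years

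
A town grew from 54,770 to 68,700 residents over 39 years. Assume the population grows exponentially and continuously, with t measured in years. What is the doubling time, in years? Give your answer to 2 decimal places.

r = ln(68700/54770) / 39 = ln(1.25434) / 39 ≈ 0.00581 per year
doubling time = ln 2 / |r| = 0.69315 / 0.00581

doubling time ≈ 119.29 years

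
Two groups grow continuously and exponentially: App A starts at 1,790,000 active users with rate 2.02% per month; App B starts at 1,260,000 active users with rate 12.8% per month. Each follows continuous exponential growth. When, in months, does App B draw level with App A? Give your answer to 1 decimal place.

t ≈ 3.3 months

1790000·e^(0.0202t) = 1260000·e^(0.128t)
1790000/1260000 = e^((0.128 − 0.0202)t) → ln(1.42063) = 0.1078·t
t = 0.3511 / 0.1078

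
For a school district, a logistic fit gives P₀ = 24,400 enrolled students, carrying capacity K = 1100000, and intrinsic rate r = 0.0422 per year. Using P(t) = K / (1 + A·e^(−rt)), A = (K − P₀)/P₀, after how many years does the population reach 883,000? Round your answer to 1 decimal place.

t ≈ 123.0 years

A = (1100000 − 24400)/24400 = 44.08197
883000 = 1100000/(1 + 44.08197·e^(−0.0422t)) → 1 + 44.08197·e^(−0.0422t) = 1.24575
e^(−0.0422t) = 0.005575 → t = ln(179.37501)/0.0422 = 5.18948/0.0422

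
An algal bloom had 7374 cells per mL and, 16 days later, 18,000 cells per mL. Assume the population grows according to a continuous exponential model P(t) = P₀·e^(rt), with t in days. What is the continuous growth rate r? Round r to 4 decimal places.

18000 = 7374 · e^(r·16)
e^(16r) = 18000/7374 = 2.44101
r = ln(2.44101) / 16 = 0.89241 / 16

r ≈ 0.0558 per day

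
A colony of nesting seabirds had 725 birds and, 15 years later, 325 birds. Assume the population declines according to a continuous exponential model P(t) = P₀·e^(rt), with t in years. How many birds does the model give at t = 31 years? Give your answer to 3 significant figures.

r = ln(325/725) / 15 ≈ -0.05349 per year
P(31) = 725 · e^(-0.05349·31) = 725 · 0.19048 ≈ 138.1

≈ 138 birds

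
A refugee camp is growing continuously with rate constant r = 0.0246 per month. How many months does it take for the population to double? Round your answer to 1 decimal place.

doubling time ≈ 28.2 months

doubling time = ln(2) / |r| = 0.69315 / 0.0246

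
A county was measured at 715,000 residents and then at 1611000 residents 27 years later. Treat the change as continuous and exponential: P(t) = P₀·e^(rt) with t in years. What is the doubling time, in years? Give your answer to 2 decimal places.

doubling time ≈ 23.04 years

r = ln(1611000/715000) / 27 = ln(2.25315) / 27 ≈ 0.030086 per year
doubling time = ln 2 / |r| = 0.69315 / 0.030086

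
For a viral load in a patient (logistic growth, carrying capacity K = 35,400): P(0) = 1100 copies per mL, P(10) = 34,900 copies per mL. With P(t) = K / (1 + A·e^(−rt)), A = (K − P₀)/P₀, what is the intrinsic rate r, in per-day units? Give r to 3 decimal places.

r ≈ 0.769 per day

A = (35400 − 1100)/1100 = 31.18182
34900 = 35400/(1 + 31.18182·e^(−r·10)) → e^(−10r) = (1.01433 − 1)/31.18182 = 0.000459
r = −ln(0.000459)/10 = 7.68547/10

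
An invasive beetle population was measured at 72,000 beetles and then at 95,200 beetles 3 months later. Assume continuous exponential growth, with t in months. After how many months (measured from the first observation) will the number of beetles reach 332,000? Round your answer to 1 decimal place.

t ≈ 16.4 months

r = ln(95200/72000) / 3 ≈ 0.093105 per month
t = ln(332000/72000) / r = 1.52847 / 0.093105 ≈ 16.417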